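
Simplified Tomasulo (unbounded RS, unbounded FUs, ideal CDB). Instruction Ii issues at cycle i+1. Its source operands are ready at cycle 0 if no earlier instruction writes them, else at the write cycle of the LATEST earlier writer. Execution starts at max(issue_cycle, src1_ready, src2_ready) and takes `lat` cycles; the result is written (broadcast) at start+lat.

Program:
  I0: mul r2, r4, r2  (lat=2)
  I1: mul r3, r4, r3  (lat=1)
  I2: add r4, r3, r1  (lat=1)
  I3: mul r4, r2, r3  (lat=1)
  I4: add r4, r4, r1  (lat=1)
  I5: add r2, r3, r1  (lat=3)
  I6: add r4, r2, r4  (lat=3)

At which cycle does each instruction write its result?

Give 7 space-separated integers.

I0 mul r2: issue@1 deps=(None,None) exec_start@1 write@3
I1 mul r3: issue@2 deps=(None,None) exec_start@2 write@3
I2 add r4: issue@3 deps=(1,None) exec_start@3 write@4
I3 mul r4: issue@4 deps=(0,1) exec_start@4 write@5
I4 add r4: issue@5 deps=(3,None) exec_start@5 write@6
I5 add r2: issue@6 deps=(1,None) exec_start@6 write@9
I6 add r4: issue@7 deps=(5,4) exec_start@9 write@12

Answer: 3 3 4 5 6 9 12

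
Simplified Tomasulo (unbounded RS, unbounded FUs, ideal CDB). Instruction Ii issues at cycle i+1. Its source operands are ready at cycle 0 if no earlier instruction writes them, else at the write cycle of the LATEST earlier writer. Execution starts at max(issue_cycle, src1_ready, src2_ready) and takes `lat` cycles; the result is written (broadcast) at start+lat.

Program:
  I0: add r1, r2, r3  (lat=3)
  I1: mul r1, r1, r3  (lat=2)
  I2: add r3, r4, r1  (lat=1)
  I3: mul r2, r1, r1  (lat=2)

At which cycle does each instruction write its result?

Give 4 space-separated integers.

I0 add r1: issue@1 deps=(None,None) exec_start@1 write@4
I1 mul r1: issue@2 deps=(0,None) exec_start@4 write@6
I2 add r3: issue@3 deps=(None,1) exec_start@6 write@7
I3 mul r2: issue@4 deps=(1,1) exec_start@6 write@8

Answer: 4 6 7 8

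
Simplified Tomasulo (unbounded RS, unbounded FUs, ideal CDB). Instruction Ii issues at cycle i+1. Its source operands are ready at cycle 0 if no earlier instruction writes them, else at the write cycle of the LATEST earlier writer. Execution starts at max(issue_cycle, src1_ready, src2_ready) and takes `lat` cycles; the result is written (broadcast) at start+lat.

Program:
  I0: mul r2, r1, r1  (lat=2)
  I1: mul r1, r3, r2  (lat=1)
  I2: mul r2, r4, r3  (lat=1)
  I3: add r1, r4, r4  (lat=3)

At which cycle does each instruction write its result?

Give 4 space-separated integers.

I0 mul r2: issue@1 deps=(None,None) exec_start@1 write@3
I1 mul r1: issue@2 deps=(None,0) exec_start@3 write@4
I2 mul r2: issue@3 deps=(None,None) exec_start@3 write@4
I3 add r1: issue@4 deps=(None,None) exec_start@4 write@7

Answer: 3 4 4 7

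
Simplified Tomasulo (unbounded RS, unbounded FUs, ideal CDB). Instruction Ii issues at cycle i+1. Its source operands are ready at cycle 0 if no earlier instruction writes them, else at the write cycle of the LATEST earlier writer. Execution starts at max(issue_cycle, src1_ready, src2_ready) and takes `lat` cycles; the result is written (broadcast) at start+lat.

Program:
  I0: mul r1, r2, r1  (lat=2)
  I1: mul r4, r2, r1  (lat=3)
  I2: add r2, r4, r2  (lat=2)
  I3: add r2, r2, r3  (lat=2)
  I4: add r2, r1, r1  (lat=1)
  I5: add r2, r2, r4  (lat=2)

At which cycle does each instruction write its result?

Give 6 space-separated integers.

Answer: 3 6 8 10 6 8

Derivation:
I0 mul r1: issue@1 deps=(None,None) exec_start@1 write@3
I1 mul r4: issue@2 deps=(None,0) exec_start@3 write@6
I2 add r2: issue@3 deps=(1,None) exec_start@6 write@8
I3 add r2: issue@4 deps=(2,None) exec_start@8 write@10
I4 add r2: issue@5 deps=(0,0) exec_start@5 write@6
I5 add r2: issue@6 deps=(4,1) exec_start@6 write@8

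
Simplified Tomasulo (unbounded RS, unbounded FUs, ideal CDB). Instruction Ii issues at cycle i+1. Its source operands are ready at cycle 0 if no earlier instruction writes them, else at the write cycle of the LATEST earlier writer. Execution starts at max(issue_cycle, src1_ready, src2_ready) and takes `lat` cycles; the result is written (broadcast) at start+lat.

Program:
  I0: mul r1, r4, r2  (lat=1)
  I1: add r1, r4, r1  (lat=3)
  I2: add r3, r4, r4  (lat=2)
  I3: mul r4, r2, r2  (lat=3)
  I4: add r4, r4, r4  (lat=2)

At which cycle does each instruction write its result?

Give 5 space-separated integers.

I0 mul r1: issue@1 deps=(None,None) exec_start@1 write@2
I1 add r1: issue@2 deps=(None,0) exec_start@2 write@5
I2 add r3: issue@3 deps=(None,None) exec_start@3 write@5
I3 mul r4: issue@4 deps=(None,None) exec_start@4 write@7
I4 add r4: issue@5 deps=(3,3) exec_start@7 write@9

Answer: 2 5 5 7 9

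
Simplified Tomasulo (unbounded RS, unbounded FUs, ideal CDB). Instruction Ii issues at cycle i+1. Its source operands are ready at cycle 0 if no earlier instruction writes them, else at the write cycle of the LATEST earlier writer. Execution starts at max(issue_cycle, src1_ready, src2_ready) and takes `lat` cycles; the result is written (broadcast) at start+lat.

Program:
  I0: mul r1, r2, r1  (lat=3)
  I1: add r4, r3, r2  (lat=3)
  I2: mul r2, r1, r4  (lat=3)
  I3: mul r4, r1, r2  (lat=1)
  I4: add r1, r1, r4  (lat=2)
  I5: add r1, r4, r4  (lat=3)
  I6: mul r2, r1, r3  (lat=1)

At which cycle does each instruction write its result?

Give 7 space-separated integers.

I0 mul r1: issue@1 deps=(None,None) exec_start@1 write@4
I1 add r4: issue@2 deps=(None,None) exec_start@2 write@5
I2 mul r2: issue@3 deps=(0,1) exec_start@5 write@8
I3 mul r4: issue@4 deps=(0,2) exec_start@8 write@9
I4 add r1: issue@5 deps=(0,3) exec_start@9 write@11
I5 add r1: issue@6 deps=(3,3) exec_start@9 write@12
I6 mul r2: issue@7 deps=(5,None) exec_start@12 write@13

Answer: 4 5 8 9 11 12 13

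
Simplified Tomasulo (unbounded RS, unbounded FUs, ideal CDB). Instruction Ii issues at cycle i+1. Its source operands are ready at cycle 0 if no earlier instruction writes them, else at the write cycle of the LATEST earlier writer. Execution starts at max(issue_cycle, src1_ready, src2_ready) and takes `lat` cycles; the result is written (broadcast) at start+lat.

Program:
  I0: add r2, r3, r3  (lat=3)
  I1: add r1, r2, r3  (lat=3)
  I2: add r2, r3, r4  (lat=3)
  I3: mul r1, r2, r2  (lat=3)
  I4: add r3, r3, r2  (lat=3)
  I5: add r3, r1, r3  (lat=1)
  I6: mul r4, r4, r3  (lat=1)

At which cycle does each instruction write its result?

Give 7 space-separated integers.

Answer: 4 7 6 9 9 10 11

Derivation:
I0 add r2: issue@1 deps=(None,None) exec_start@1 write@4
I1 add r1: issue@2 deps=(0,None) exec_start@4 write@7
I2 add r2: issue@3 deps=(None,None) exec_start@3 write@6
I3 mul r1: issue@4 deps=(2,2) exec_start@6 write@9
I4 add r3: issue@5 deps=(None,2) exec_start@6 write@9
I5 add r3: issue@6 deps=(3,4) exec_start@9 write@10
I6 mul r4: issue@7 deps=(None,5) exec_start@10 write@11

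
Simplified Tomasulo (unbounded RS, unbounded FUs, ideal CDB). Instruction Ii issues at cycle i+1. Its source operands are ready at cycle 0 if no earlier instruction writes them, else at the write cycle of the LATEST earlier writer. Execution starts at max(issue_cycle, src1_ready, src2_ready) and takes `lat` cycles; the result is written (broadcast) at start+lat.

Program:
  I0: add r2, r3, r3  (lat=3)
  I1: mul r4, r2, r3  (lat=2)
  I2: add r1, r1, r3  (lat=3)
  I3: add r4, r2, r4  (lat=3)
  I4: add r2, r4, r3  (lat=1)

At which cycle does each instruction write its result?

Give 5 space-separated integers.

Answer: 4 6 6 9 10

Derivation:
I0 add r2: issue@1 deps=(None,None) exec_start@1 write@4
I1 mul r4: issue@2 deps=(0,None) exec_start@4 write@6
I2 add r1: issue@3 deps=(None,None) exec_start@3 write@6
I3 add r4: issue@4 deps=(0,1) exec_start@6 write@9
I4 add r2: issue@5 deps=(3,None) exec_start@9 write@10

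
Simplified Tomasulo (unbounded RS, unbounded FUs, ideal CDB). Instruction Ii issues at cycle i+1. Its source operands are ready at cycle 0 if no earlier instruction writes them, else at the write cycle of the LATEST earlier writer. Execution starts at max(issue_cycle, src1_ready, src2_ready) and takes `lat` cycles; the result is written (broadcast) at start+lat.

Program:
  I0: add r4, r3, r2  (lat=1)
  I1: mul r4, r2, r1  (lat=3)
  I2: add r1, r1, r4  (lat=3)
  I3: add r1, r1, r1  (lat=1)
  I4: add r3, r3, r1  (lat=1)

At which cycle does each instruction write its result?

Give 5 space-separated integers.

Answer: 2 5 8 9 10

Derivation:
I0 add r4: issue@1 deps=(None,None) exec_start@1 write@2
I1 mul r4: issue@2 deps=(None,None) exec_start@2 write@5
I2 add r1: issue@3 deps=(None,1) exec_start@5 write@8
I3 add r1: issue@4 deps=(2,2) exec_start@8 write@9
I4 add r3: issue@5 deps=(None,3) exec_start@9 write@10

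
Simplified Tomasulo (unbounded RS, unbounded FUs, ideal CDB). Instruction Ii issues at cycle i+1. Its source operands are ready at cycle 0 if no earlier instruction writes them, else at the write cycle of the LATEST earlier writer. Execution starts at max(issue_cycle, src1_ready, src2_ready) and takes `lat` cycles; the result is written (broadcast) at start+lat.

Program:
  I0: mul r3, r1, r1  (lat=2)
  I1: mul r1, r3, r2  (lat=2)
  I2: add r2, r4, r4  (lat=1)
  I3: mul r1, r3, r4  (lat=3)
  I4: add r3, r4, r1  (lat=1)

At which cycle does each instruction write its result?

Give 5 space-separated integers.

I0 mul r3: issue@1 deps=(None,None) exec_start@1 write@3
I1 mul r1: issue@2 deps=(0,None) exec_start@3 write@5
I2 add r2: issue@3 deps=(None,None) exec_start@3 write@4
I3 mul r1: issue@4 deps=(0,None) exec_start@4 write@7
I4 add r3: issue@5 deps=(None,3) exec_start@7 write@8

Answer: 3 5 4 7 8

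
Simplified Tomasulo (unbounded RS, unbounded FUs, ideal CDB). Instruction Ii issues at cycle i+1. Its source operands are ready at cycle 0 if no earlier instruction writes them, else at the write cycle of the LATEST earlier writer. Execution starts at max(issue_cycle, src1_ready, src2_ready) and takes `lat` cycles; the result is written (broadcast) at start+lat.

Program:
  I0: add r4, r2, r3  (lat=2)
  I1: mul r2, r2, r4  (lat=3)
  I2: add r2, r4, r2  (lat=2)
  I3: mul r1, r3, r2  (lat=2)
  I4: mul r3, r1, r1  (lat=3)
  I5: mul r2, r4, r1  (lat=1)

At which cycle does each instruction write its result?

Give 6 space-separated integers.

I0 add r4: issue@1 deps=(None,None) exec_start@1 write@3
I1 mul r2: issue@2 deps=(None,0) exec_start@3 write@6
I2 add r2: issue@3 deps=(0,1) exec_start@6 write@8
I3 mul r1: issue@4 deps=(None,2) exec_start@8 write@10
I4 mul r3: issue@5 deps=(3,3) exec_start@10 write@13
I5 mul r2: issue@6 deps=(0,3) exec_start@10 write@11

Answer: 3 6 8 10 13 11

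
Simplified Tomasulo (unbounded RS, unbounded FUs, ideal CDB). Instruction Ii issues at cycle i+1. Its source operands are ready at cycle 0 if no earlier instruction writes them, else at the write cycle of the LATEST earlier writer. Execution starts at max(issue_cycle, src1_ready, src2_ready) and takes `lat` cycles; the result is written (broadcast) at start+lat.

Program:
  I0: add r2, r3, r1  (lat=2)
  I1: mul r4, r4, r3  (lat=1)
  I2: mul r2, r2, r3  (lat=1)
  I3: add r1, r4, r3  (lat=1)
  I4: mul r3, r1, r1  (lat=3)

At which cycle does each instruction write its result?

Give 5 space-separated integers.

I0 add r2: issue@1 deps=(None,None) exec_start@1 write@3
I1 mul r4: issue@2 deps=(None,None) exec_start@2 write@3
I2 mul r2: issue@3 deps=(0,None) exec_start@3 write@4
I3 add r1: issue@4 deps=(1,None) exec_start@4 write@5
I4 mul r3: issue@5 deps=(3,3) exec_start@5 write@8

Answer: 3 3 4 5 8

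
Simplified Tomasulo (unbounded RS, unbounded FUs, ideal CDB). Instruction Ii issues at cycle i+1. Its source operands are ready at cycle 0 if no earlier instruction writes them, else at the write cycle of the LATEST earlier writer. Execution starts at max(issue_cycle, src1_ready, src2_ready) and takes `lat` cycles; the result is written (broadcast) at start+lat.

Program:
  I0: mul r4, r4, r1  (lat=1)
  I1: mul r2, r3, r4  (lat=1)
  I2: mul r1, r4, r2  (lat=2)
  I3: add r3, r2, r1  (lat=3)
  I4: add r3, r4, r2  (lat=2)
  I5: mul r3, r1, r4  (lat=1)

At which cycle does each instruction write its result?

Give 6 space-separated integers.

I0 mul r4: issue@1 deps=(None,None) exec_start@1 write@2
I1 mul r2: issue@2 deps=(None,0) exec_start@2 write@3
I2 mul r1: issue@3 deps=(0,1) exec_start@3 write@5
I3 add r3: issue@4 deps=(1,2) exec_start@5 write@8
I4 add r3: issue@5 deps=(0,1) exec_start@5 write@7
I5 mul r3: issue@6 deps=(2,0) exec_start@6 write@7

Answer: 2 3 5 8 7 7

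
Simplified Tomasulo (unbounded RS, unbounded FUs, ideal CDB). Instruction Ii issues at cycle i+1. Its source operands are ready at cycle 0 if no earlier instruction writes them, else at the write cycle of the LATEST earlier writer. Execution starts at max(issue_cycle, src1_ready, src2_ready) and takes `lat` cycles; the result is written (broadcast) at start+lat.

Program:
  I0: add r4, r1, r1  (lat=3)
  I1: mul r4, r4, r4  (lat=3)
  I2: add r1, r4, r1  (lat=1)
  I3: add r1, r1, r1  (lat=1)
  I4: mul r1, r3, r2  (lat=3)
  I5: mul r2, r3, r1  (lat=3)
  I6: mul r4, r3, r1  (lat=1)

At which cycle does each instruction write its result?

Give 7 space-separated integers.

I0 add r4: issue@1 deps=(None,None) exec_start@1 write@4
I1 mul r4: issue@2 deps=(0,0) exec_start@4 write@7
I2 add r1: issue@3 deps=(1,None) exec_start@7 write@8
I3 add r1: issue@4 deps=(2,2) exec_start@8 write@9
I4 mul r1: issue@5 deps=(None,None) exec_start@5 write@8
I5 mul r2: issue@6 deps=(None,4) exec_start@8 write@11
I6 mul r4: issue@7 deps=(None,4) exec_start@8 write@9

Answer: 4 7 8 9 8 11 9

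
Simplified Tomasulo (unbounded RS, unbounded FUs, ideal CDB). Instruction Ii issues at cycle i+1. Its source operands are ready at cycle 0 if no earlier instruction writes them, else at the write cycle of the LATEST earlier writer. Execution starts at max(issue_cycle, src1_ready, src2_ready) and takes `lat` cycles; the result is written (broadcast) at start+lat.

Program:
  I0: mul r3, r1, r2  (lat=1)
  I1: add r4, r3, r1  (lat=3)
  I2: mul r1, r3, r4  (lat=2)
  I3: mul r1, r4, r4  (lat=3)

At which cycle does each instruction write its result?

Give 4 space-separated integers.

I0 mul r3: issue@1 deps=(None,None) exec_start@1 write@2
I1 add r4: issue@2 deps=(0,None) exec_start@2 write@5
I2 mul r1: issue@3 deps=(0,1) exec_start@5 write@7
I3 mul r1: issue@4 deps=(1,1) exec_start@5 write@8

Answer: 2 5 7 8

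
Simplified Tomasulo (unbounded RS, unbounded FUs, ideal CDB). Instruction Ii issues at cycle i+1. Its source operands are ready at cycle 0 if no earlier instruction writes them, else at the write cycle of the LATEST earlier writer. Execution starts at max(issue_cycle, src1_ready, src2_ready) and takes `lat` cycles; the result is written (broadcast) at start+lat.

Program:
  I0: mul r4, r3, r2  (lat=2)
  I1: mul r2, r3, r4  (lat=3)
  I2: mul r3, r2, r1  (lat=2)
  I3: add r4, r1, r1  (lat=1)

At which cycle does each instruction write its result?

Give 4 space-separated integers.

I0 mul r4: issue@1 deps=(None,None) exec_start@1 write@3
I1 mul r2: issue@2 deps=(None,0) exec_start@3 write@6
I2 mul r3: issue@3 deps=(1,None) exec_start@6 write@8
I3 add r4: issue@4 deps=(None,None) exec_start@4 write@5

Answer: 3 6 8 5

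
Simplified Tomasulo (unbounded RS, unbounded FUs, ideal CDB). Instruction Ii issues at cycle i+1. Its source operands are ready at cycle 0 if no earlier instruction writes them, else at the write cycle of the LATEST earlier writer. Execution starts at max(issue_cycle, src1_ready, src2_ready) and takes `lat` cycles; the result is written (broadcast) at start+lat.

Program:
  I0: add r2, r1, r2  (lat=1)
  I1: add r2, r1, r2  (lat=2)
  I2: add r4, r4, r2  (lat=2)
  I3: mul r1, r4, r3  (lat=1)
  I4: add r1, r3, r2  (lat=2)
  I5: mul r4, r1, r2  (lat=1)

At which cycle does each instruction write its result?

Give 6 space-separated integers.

I0 add r2: issue@1 deps=(None,None) exec_start@1 write@2
I1 add r2: issue@2 deps=(None,0) exec_start@2 write@4
I2 add r4: issue@3 deps=(None,1) exec_start@4 write@6
I3 mul r1: issue@4 deps=(2,None) exec_start@6 write@7
I4 add r1: issue@5 deps=(None,1) exec_start@5 write@7
I5 mul r4: issue@6 deps=(4,1) exec_start@7 write@8

Answer: 2 4 6 7 7 8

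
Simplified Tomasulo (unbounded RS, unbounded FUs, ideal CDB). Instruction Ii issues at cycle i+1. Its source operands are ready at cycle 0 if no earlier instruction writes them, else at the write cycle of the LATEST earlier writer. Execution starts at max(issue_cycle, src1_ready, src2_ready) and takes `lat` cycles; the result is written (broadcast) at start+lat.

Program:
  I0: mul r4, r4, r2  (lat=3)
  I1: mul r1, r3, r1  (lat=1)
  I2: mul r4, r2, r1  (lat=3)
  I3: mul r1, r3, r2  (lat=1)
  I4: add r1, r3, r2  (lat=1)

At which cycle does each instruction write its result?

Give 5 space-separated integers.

Answer: 4 3 6 5 6

Derivation:
I0 mul r4: issue@1 deps=(None,None) exec_start@1 write@4
I1 mul r1: issue@2 deps=(None,None) exec_start@2 write@3
I2 mul r4: issue@3 deps=(None,1) exec_start@3 write@6
I3 mul r1: issue@4 deps=(None,None) exec_start@4 write@5
I4 add r1: issue@5 deps=(None,None) exec_start@5 write@6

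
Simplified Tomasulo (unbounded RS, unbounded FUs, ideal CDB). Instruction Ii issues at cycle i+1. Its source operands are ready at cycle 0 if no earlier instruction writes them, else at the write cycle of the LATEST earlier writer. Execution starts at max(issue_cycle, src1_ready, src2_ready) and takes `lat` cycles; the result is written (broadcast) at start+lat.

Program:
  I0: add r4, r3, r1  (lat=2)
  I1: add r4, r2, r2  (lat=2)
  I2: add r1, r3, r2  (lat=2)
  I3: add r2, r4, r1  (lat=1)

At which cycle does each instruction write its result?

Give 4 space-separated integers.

Answer: 3 4 5 6

Derivation:
I0 add r4: issue@1 deps=(None,None) exec_start@1 write@3
I1 add r4: issue@2 deps=(None,None) exec_start@2 write@4
I2 add r1: issue@3 deps=(None,None) exec_start@3 write@5
I3 add r2: issue@4 deps=(1,2) exec_start@5 write@6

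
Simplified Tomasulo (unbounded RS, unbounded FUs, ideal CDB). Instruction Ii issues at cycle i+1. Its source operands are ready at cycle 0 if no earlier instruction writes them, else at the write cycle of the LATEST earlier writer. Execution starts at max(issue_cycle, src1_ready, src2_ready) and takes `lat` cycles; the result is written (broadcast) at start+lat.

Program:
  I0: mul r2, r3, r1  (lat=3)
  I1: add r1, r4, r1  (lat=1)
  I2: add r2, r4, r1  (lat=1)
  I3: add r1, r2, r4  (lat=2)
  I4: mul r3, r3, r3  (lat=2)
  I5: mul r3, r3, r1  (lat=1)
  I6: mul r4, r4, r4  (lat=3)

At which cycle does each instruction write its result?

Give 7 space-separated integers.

Answer: 4 3 4 6 7 8 10

Derivation:
I0 mul r2: issue@1 deps=(None,None) exec_start@1 write@4
I1 add r1: issue@2 deps=(None,None) exec_start@2 write@3
I2 add r2: issue@3 deps=(None,1) exec_start@3 write@4
I3 add r1: issue@4 deps=(2,None) exec_start@4 write@6
I4 mul r3: issue@5 deps=(None,None) exec_start@5 write@7
I5 mul r3: issue@6 deps=(4,3) exec_start@7 write@8
I6 mul r4: issue@7 deps=(None,None) exec_start@7 write@10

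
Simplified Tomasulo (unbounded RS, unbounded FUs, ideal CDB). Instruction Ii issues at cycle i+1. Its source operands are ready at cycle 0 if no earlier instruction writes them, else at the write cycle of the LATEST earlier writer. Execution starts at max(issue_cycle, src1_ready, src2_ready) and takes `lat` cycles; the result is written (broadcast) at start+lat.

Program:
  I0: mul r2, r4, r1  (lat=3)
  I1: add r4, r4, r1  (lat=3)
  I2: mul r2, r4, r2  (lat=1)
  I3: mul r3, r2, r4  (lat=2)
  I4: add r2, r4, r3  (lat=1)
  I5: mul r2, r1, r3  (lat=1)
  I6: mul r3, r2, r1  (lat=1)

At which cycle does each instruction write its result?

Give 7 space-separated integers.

Answer: 4 5 6 8 9 9 10

Derivation:
I0 mul r2: issue@1 deps=(None,None) exec_start@1 write@4
I1 add r4: issue@2 deps=(None,None) exec_start@2 write@5
I2 mul r2: issue@3 deps=(1,0) exec_start@5 write@6
I3 mul r3: issue@4 deps=(2,1) exec_start@6 write@8
I4 add r2: issue@5 deps=(1,3) exec_start@8 write@9
I5 mul r2: issue@6 deps=(None,3) exec_start@8 write@9
I6 mul r3: issue@7 deps=(5,None) exec_start@9 write@10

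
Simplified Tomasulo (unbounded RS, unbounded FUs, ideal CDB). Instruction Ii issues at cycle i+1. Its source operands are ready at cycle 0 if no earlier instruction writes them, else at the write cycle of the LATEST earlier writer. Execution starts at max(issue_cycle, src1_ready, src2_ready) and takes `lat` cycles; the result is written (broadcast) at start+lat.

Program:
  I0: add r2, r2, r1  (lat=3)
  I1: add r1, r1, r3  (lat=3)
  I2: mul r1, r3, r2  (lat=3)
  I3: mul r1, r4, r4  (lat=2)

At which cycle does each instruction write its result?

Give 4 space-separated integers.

I0 add r2: issue@1 deps=(None,None) exec_start@1 write@4
I1 add r1: issue@2 deps=(None,None) exec_start@2 write@5
I2 mul r1: issue@3 deps=(None,0) exec_start@4 write@7
I3 mul r1: issue@4 deps=(None,None) exec_start@4 write@6

Answer: 4 5 7 6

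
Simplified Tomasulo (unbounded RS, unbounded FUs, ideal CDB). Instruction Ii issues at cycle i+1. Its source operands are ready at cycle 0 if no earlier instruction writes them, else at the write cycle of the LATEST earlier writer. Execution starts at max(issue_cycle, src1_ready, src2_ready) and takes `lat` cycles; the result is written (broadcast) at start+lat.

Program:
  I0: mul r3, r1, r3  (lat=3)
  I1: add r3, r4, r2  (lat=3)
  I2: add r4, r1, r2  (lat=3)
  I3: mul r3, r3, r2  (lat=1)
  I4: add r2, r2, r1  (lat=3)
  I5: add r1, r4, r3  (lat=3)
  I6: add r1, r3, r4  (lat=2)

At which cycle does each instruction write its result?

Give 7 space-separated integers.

I0 mul r3: issue@1 deps=(None,None) exec_start@1 write@4
I1 add r3: issue@2 deps=(None,None) exec_start@2 write@5
I2 add r4: issue@3 deps=(None,None) exec_start@3 write@6
I3 mul r3: issue@4 deps=(1,None) exec_start@5 write@6
I4 add r2: issue@5 deps=(None,None) exec_start@5 write@8
I5 add r1: issue@6 deps=(2,3) exec_start@6 write@9
I6 add r1: issue@7 deps=(3,2) exec_start@7 write@9

Answer: 4 5 6 6 8 9 9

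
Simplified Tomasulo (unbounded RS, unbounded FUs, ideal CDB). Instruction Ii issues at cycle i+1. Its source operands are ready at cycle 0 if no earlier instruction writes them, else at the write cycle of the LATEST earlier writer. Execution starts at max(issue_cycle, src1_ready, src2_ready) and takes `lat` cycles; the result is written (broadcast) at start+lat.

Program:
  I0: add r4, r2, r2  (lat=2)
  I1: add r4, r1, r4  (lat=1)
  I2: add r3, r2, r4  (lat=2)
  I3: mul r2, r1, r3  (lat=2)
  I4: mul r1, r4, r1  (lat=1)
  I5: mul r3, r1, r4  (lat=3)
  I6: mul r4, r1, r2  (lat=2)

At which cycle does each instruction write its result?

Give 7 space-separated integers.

Answer: 3 4 6 8 6 9 10

Derivation:
I0 add r4: issue@1 deps=(None,None) exec_start@1 write@3
I1 add r4: issue@2 deps=(None,0) exec_start@3 write@4
I2 add r3: issue@3 deps=(None,1) exec_start@4 write@6
I3 mul r2: issue@4 deps=(None,2) exec_start@6 write@8
I4 mul r1: issue@5 deps=(1,None) exec_start@5 write@6
I5 mul r3: issue@6 deps=(4,1) exec_start@6 write@9
I6 mul r4: issue@7 deps=(4,3) exec_start@8 write@10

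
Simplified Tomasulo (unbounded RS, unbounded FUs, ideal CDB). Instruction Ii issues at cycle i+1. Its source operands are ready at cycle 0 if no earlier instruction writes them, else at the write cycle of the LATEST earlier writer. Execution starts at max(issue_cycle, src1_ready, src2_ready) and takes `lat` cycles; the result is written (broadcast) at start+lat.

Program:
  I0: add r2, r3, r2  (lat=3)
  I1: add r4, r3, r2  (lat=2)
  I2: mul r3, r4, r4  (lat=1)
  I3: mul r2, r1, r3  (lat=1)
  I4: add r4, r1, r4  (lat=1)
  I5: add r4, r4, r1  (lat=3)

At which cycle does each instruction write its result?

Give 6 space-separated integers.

Answer: 4 6 7 8 7 10

Derivation:
I0 add r2: issue@1 deps=(None,None) exec_start@1 write@4
I1 add r4: issue@2 deps=(None,0) exec_start@4 write@6
I2 mul r3: issue@3 deps=(1,1) exec_start@6 write@7
I3 mul r2: issue@4 deps=(None,2) exec_start@7 write@8
I4 add r4: issue@5 deps=(None,1) exec_start@6 write@7
I5 add r4: issue@6 deps=(4,None) exec_start@7 write@10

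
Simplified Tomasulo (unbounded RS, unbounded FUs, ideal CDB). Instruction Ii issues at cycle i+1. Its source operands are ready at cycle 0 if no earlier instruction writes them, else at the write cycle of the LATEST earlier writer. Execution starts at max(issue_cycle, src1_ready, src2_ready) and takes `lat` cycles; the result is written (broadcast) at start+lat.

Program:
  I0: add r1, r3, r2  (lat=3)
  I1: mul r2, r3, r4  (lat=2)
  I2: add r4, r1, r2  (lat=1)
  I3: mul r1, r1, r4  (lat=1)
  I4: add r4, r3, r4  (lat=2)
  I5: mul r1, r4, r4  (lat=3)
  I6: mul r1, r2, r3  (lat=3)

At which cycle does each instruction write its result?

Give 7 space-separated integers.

Answer: 4 4 5 6 7 10 10

Derivation:
I0 add r1: issue@1 deps=(None,None) exec_start@1 write@4
I1 mul r2: issue@2 deps=(None,None) exec_start@2 write@4
I2 add r4: issue@3 deps=(0,1) exec_start@4 write@5
I3 mul r1: issue@4 deps=(0,2) exec_start@5 write@6
I4 add r4: issue@5 deps=(None,2) exec_start@5 write@7
I5 mul r1: issue@6 deps=(4,4) exec_start@7 write@10
I6 mul r1: issue@7 deps=(1,None) exec_start@7 write@10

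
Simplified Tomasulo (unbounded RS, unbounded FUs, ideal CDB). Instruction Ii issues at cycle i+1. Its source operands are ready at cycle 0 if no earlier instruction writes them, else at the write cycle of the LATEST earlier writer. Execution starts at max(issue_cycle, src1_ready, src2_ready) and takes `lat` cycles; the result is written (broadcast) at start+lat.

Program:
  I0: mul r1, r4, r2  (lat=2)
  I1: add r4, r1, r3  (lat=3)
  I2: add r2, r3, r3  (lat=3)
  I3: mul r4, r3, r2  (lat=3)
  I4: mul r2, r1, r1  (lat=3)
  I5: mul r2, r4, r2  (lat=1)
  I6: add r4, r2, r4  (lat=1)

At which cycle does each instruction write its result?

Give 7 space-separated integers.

Answer: 3 6 6 9 8 10 11

Derivation:
I0 mul r1: issue@1 deps=(None,None) exec_start@1 write@3
I1 add r4: issue@2 deps=(0,None) exec_start@3 write@6
I2 add r2: issue@3 deps=(None,None) exec_start@3 write@6
I3 mul r4: issue@4 deps=(None,2) exec_start@6 write@9
I4 mul r2: issue@5 deps=(0,0) exec_start@5 write@8
I5 mul r2: issue@6 deps=(3,4) exec_start@9 write@10
I6 add r4: issue@7 deps=(5,3) exec_start@10 write@11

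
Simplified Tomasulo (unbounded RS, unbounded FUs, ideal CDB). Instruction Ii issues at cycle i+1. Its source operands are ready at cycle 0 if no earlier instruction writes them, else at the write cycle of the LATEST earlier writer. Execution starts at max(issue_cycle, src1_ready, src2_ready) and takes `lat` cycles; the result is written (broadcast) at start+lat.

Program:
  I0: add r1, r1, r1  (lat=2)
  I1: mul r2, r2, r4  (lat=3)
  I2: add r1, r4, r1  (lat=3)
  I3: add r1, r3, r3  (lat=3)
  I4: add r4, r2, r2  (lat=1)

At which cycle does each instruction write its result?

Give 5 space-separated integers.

Answer: 3 5 6 7 6

Derivation:
I0 add r1: issue@1 deps=(None,None) exec_start@1 write@3
I1 mul r2: issue@2 deps=(None,None) exec_start@2 write@5
I2 add r1: issue@3 deps=(None,0) exec_start@3 write@6
I3 add r1: issue@4 deps=(None,None) exec_start@4 write@7
I4 add r4: issue@5 deps=(1,1) exec_start@5 write@6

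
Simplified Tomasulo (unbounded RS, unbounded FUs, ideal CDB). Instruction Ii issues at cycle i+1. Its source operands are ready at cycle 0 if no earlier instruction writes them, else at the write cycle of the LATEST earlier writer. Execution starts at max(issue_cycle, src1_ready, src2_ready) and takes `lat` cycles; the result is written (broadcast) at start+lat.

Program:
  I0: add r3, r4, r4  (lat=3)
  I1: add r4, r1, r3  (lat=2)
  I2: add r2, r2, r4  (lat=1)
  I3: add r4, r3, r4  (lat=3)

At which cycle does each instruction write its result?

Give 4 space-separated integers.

Answer: 4 6 7 9

Derivation:
I0 add r3: issue@1 deps=(None,None) exec_start@1 write@4
I1 add r4: issue@2 deps=(None,0) exec_start@4 write@6
I2 add r2: issue@3 deps=(None,1) exec_start@6 write@7
I3 add r4: issue@4 deps=(0,1) exec_start@6 write@9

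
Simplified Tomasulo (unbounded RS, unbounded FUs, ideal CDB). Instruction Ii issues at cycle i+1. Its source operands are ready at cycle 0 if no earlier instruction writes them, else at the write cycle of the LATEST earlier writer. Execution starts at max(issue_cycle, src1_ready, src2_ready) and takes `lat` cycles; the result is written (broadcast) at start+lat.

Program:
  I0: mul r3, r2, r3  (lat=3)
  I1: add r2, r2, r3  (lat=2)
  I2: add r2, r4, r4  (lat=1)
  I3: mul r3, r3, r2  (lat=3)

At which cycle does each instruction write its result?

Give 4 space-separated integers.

I0 mul r3: issue@1 deps=(None,None) exec_start@1 write@4
I1 add r2: issue@2 deps=(None,0) exec_start@4 write@6
I2 add r2: issue@3 deps=(None,None) exec_start@3 write@4
I3 mul r3: issue@4 deps=(0,2) exec_start@4 write@7

Answer: 4 6 4 7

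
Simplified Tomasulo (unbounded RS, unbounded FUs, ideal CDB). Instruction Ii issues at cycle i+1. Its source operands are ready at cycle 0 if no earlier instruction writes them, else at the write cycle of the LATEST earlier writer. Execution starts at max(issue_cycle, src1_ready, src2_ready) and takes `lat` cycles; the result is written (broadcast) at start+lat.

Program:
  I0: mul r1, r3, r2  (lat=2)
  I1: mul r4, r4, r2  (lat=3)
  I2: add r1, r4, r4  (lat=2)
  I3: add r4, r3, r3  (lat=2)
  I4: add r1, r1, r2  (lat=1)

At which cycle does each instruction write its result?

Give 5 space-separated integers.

I0 mul r1: issue@1 deps=(None,None) exec_start@1 write@3
I1 mul r4: issue@2 deps=(None,None) exec_start@2 write@5
I2 add r1: issue@3 deps=(1,1) exec_start@5 write@7
I3 add r4: issue@4 deps=(None,None) exec_start@4 write@6
I4 add r1: issue@5 deps=(2,None) exec_start@7 write@8

Answer: 3 5 7 6 8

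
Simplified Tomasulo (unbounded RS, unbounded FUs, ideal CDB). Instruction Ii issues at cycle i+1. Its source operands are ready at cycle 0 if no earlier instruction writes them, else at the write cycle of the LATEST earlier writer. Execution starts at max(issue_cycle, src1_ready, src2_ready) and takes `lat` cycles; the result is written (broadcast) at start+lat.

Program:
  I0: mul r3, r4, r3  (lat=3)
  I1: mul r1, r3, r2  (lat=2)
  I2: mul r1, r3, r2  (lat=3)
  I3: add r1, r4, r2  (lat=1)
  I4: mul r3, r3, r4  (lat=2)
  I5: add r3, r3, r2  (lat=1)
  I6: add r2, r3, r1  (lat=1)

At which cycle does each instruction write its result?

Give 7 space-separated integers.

I0 mul r3: issue@1 deps=(None,None) exec_start@1 write@4
I1 mul r1: issue@2 deps=(0,None) exec_start@4 write@6
I2 mul r1: issue@3 deps=(0,None) exec_start@4 write@7
I3 add r1: issue@4 deps=(None,None) exec_start@4 write@5
I4 mul r3: issue@5 deps=(0,None) exec_start@5 write@7
I5 add r3: issue@6 deps=(4,None) exec_start@7 write@8
I6 add r2: issue@7 deps=(5,3) exec_start@8 write@9

Answer: 4 6 7 5 7 8 9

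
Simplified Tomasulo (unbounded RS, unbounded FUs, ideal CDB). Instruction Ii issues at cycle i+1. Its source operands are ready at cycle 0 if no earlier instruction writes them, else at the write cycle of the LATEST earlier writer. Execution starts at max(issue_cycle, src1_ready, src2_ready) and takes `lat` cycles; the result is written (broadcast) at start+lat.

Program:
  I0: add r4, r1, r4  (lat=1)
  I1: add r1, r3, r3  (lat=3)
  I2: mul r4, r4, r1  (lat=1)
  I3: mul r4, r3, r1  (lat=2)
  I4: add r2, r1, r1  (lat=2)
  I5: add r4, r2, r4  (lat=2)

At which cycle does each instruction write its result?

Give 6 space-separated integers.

I0 add r4: issue@1 deps=(None,None) exec_start@1 write@2
I1 add r1: issue@2 deps=(None,None) exec_start@2 write@5
I2 mul r4: issue@3 deps=(0,1) exec_start@5 write@6
I3 mul r4: issue@4 deps=(None,1) exec_start@5 write@7
I4 add r2: issue@5 deps=(1,1) exec_start@5 write@7
I5 add r4: issue@6 deps=(4,3) exec_start@7 write@9

Answer: 2 5 6 7 7 9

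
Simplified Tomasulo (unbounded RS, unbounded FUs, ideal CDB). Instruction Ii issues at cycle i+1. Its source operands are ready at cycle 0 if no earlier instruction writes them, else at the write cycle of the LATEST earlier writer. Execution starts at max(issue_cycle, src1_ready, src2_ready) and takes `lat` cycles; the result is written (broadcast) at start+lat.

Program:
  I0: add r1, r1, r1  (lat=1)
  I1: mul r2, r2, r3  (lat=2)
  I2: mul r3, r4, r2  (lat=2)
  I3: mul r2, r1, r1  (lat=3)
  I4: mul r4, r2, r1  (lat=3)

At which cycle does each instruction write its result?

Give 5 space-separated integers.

I0 add r1: issue@1 deps=(None,None) exec_start@1 write@2
I1 mul r2: issue@2 deps=(None,None) exec_start@2 write@4
I2 mul r3: issue@3 deps=(None,1) exec_start@4 write@6
I3 mul r2: issue@4 deps=(0,0) exec_start@4 write@7
I4 mul r4: issue@5 deps=(3,0) exec_start@7 write@10

Answer: 2 4 6 7 10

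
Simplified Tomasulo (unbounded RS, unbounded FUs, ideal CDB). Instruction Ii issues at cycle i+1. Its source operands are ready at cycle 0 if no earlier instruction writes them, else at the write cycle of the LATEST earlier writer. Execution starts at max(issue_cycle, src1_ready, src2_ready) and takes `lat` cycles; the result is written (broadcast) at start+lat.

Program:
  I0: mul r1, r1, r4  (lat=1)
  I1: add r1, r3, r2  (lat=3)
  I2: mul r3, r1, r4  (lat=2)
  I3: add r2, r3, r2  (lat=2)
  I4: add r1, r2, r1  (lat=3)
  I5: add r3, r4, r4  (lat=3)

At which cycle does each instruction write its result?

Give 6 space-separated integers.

Answer: 2 5 7 9 12 9

Derivation:
I0 mul r1: issue@1 deps=(None,None) exec_start@1 write@2
I1 add r1: issue@2 deps=(None,None) exec_start@2 write@5
I2 mul r3: issue@3 deps=(1,None) exec_start@5 write@7
I3 add r2: issue@4 deps=(2,None) exec_start@7 write@9
I4 add r1: issue@5 deps=(3,1) exec_start@9 write@12
I5 add r3: issue@6 deps=(None,None) exec_start@6 write@9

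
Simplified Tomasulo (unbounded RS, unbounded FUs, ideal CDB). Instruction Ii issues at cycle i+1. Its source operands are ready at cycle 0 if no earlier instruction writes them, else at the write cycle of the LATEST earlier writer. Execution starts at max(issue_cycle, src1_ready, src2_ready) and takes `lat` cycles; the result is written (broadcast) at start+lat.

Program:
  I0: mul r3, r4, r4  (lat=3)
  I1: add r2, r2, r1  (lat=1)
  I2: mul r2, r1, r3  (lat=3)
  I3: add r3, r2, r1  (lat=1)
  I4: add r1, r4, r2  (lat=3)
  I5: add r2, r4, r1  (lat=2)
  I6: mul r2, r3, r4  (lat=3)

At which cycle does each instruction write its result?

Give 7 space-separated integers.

Answer: 4 3 7 8 10 12 11

Derivation:
I0 mul r3: issue@1 deps=(None,None) exec_start@1 write@4
I1 add r2: issue@2 deps=(None,None) exec_start@2 write@3
I2 mul r2: issue@3 deps=(None,0) exec_start@4 write@7
I3 add r3: issue@4 deps=(2,None) exec_start@7 write@8
I4 add r1: issue@5 deps=(None,2) exec_start@7 write@10
I5 add r2: issue@6 deps=(None,4) exec_start@10 write@12
I6 mul r2: issue@7 deps=(3,None) exec_start@8 write@11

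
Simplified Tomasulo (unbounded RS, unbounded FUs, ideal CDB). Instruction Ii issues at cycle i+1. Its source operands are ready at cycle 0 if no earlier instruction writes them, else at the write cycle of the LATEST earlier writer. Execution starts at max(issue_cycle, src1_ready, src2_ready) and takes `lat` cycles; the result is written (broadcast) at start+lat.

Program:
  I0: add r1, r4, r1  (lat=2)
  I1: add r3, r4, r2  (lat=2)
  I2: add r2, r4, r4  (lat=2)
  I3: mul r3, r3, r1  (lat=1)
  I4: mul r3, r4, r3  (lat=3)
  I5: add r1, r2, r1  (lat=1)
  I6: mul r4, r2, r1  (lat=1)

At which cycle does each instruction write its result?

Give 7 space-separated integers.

Answer: 3 4 5 5 8 7 8

Derivation:
I0 add r1: issue@1 deps=(None,None) exec_start@1 write@3
I1 add r3: issue@2 deps=(None,None) exec_start@2 write@4
I2 add r2: issue@3 deps=(None,None) exec_start@3 write@5
I3 mul r3: issue@4 deps=(1,0) exec_start@4 write@5
I4 mul r3: issue@5 deps=(None,3) exec_start@5 write@8
I5 add r1: issue@6 deps=(2,0) exec_start@6 write@7
I6 mul r4: issue@7 deps=(2,5) exec_start@7 write@8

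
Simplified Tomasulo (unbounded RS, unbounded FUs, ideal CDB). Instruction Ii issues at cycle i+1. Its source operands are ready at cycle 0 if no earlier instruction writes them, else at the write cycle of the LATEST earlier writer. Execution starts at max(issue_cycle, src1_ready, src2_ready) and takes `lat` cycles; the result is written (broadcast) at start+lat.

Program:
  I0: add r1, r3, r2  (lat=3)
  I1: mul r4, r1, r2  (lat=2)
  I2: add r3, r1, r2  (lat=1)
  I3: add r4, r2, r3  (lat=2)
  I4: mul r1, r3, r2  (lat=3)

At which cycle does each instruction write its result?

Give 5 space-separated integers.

Answer: 4 6 5 7 8

Derivation:
I0 add r1: issue@1 deps=(None,None) exec_start@1 write@4
I1 mul r4: issue@2 deps=(0,None) exec_start@4 write@6
I2 add r3: issue@3 deps=(0,None) exec_start@4 write@5
I3 add r4: issue@4 deps=(None,2) exec_start@5 write@7
I4 mul r1: issue@5 deps=(2,None) exec_start@5 write@8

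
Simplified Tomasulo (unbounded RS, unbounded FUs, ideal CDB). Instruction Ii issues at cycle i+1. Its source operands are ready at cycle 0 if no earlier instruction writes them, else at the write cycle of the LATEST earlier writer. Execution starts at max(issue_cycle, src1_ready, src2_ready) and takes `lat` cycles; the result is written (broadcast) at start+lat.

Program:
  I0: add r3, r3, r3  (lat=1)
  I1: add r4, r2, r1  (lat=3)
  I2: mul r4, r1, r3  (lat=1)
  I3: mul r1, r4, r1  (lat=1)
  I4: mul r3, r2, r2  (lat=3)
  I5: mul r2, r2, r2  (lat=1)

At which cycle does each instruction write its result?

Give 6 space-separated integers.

Answer: 2 5 4 5 8 7

Derivation:
I0 add r3: issue@1 deps=(None,None) exec_start@1 write@2
I1 add r4: issue@2 deps=(None,None) exec_start@2 write@5
I2 mul r4: issue@3 deps=(None,0) exec_start@3 write@4
I3 mul r1: issue@4 deps=(2,None) exec_start@4 write@5
I4 mul r3: issue@5 deps=(None,None) exec_start@5 write@8
I5 mul r2: issue@6 deps=(None,None) exec_start@6 write@7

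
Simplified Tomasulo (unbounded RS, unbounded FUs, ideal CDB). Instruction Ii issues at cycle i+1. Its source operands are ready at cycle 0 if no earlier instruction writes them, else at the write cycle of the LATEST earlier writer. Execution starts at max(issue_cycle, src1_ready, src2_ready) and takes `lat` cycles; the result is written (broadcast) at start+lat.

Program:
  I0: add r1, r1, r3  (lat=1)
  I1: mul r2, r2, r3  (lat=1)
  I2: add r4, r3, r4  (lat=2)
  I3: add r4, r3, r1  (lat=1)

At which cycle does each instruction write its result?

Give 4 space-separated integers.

Answer: 2 3 5 5

Derivation:
I0 add r1: issue@1 deps=(None,None) exec_start@1 write@2
I1 mul r2: issue@2 deps=(None,None) exec_start@2 write@3
I2 add r4: issue@3 deps=(None,None) exec_start@3 write@5
I3 add r4: issue@4 deps=(None,0) exec_start@4 write@5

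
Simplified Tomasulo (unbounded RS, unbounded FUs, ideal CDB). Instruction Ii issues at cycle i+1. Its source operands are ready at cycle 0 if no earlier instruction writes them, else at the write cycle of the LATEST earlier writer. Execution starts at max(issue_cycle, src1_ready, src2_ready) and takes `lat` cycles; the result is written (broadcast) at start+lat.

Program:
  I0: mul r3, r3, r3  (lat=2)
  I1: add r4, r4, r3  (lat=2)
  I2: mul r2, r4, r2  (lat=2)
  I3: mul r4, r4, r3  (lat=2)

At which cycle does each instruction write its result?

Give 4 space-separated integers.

I0 mul r3: issue@1 deps=(None,None) exec_start@1 write@3
I1 add r4: issue@2 deps=(None,0) exec_start@3 write@5
I2 mul r2: issue@3 deps=(1,None) exec_start@5 write@7
I3 mul r4: issue@4 deps=(1,0) exec_start@5 write@7

Answer: 3 5 7 7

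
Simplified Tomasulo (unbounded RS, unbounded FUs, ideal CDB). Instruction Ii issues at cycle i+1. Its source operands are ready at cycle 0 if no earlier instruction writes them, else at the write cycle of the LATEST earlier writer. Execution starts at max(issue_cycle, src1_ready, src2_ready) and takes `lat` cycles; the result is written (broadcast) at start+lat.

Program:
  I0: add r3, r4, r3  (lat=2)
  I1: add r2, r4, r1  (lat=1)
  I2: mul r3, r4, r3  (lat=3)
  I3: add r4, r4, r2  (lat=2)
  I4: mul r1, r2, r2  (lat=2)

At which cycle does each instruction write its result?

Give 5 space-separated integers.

Answer: 3 3 6 6 7

Derivation:
I0 add r3: issue@1 deps=(None,None) exec_start@1 write@3
I1 add r2: issue@2 deps=(None,None) exec_start@2 write@3
I2 mul r3: issue@3 deps=(None,0) exec_start@3 write@6
I3 add r4: issue@4 deps=(None,1) exec_start@4 write@6
I4 mul r1: issue@5 deps=(1,1) exec_start@5 write@7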